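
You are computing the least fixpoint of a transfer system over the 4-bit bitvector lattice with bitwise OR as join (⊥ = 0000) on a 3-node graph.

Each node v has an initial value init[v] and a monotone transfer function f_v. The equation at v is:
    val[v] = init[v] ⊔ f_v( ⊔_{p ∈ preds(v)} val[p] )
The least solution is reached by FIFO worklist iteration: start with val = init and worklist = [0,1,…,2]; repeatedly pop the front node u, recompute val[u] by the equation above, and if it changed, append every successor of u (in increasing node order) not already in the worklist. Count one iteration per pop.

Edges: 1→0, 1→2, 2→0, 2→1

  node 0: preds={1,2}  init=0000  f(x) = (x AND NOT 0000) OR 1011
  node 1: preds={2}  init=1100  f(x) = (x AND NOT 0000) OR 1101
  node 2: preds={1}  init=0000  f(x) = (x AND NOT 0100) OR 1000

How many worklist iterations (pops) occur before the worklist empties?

5

Iteration log — 5 steps:
  step 1. node 0  ⊔preds=1100  new=1111  old=0000  +wl: 
  step 2. node 1  ⊔preds=0000  new=1101  old=1100  +wl: 0
  step 3. node 2  ⊔preds=1101  new=1001  old=0000  +wl: 1
  step 4. node 0  ⊔preds=1101  new=1111  stable
  step 5. node 1  ⊔preds=1001  new=1101  stable

Least fixpoint reached:
  node 0: 1111
  node 1: 1101
  node 2: 1001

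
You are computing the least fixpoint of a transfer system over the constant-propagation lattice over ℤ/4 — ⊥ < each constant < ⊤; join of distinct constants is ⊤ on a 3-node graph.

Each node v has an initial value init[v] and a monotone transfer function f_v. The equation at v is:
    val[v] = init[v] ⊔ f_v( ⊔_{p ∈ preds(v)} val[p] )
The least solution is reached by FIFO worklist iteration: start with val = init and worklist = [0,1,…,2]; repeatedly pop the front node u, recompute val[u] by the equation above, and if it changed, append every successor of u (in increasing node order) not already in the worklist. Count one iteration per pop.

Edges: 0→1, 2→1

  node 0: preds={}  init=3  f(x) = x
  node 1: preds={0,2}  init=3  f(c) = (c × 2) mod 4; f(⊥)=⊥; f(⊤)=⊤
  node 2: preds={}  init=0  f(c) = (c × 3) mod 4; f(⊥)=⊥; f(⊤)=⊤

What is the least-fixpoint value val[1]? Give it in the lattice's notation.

⊤

Iteration log — 3 steps:
  step 1. node 0  ⊔preds=⊥  new=3  stable
  step 2. node 1  ⊔preds=⊤  new=⊤  old=3  +wl: 
  step 3. node 2  ⊔preds=⊥  new=0  stable

Least fixpoint reached:
  node 0: 3
  node 1: ⊤
  node 2: 0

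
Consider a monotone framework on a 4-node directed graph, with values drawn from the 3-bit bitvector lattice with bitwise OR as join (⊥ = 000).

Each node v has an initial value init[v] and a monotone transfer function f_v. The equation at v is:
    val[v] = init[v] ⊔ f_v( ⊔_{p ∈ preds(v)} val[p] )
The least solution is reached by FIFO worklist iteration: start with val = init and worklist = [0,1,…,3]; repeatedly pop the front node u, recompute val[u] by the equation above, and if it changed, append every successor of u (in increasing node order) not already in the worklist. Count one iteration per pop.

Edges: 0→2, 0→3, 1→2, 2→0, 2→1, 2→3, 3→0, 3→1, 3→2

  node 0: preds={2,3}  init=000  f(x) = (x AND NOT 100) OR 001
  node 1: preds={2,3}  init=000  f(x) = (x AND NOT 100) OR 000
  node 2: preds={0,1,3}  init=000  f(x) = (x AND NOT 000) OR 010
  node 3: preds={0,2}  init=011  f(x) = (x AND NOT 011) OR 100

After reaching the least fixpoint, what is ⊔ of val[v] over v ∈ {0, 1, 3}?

111

Iteration log — 10 steps:
  step 1. node 0  ⊔preds=011  new=011  old=000  +wl: 
  step 2. node 1  ⊔preds=011  new=011  old=000  +wl: 
  step 3. node 2  ⊔preds=011  new=011  old=000  +wl: 0,1
  step 4. node 3  ⊔preds=011  new=111  old=011  +wl: 2
  step 5. node 0  ⊔preds=111  new=011  stable
  step 6. node 1  ⊔preds=111  new=011  stable
  step 7. node 2  ⊔preds=111  new=111  old=011  +wl: 0,1,3
  step 8. node 0  ⊔preds=111  new=011  stable
  step 9. node 1  ⊔preds=111  new=011  stable
  step 10. node 3  ⊔preds=111  new=111  stable

Least fixpoint reached:
  node 0: 011
  node 1: 011
  node 2: 111
  node 3: 111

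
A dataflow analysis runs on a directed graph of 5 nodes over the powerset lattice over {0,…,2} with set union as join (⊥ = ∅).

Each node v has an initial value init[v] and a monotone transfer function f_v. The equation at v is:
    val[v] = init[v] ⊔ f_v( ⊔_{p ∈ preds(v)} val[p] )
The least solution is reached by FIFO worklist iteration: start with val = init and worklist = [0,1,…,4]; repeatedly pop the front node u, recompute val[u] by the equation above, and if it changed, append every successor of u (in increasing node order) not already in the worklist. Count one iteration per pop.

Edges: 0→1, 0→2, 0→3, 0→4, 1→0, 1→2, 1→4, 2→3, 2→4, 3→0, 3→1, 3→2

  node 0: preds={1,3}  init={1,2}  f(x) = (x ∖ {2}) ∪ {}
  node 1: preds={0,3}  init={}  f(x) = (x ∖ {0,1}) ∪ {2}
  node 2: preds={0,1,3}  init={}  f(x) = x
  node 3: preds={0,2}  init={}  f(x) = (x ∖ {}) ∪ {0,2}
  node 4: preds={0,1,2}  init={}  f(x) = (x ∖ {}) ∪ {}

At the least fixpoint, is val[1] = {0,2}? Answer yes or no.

no

Worklist (10 pops):
  #1 pop 0: in={} → {1,2} (no change)
  #2 pop 1: in={1,2} → {2} (was {}); enqueue [0]
  #3 pop 2: in={1,2} → {1,2} (was {}); enqueue []
  #4 pop 3: in={1,2} → {0,1,2} (was {}); enqueue [1,2]
  #5 pop 4: in={1,2} → {1,2} (was {}); enqueue []
  #6 pop 0: in={0,1,2} → {0,1,2} (was {1,2}); enqueue [3,4]
  #7 pop 1: in={0,1,2} → {2} (no change)
  #8 pop 2: in={0,1,2} → {0,1,2} (was {1,2}); enqueue []
  #9 pop 3: in={0,1,2} → {0,1,2} (no change)
  #10 pop 4: in={0,1,2} → {0,1,2} (was {1,2}); enqueue []

Fixpoint:
  val[0] = {0,1,2}
  val[1] = {2}
  val[2] = {0,1,2}
  val[3] = {0,1,2}
  val[4] = {0,1,2}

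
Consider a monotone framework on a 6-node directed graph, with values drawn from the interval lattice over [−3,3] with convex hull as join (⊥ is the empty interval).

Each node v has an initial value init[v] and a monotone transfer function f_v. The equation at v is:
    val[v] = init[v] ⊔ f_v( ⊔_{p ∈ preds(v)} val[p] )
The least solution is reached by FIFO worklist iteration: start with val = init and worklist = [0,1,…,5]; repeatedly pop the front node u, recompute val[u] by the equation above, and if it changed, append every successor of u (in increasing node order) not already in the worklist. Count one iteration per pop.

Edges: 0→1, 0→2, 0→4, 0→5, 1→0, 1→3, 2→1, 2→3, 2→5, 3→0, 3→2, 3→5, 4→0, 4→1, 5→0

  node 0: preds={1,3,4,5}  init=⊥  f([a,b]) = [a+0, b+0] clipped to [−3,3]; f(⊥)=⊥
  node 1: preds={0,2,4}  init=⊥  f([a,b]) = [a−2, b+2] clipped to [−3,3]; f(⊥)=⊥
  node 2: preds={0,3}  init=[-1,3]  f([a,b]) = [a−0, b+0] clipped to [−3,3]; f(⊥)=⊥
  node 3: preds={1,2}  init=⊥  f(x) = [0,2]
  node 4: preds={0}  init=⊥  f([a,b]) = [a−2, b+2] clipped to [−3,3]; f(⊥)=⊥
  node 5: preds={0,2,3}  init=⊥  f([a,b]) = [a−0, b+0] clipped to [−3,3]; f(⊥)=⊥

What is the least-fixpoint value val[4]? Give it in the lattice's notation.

Iteration log — 14 steps:
  step 1. node 0  ⊔preds=⊥  new=⊥  stable
  step 2. node 1  ⊔preds=[-1,3]  new=[-3,3]  old=⊥  +wl: 0
  step 3. node 2  ⊔preds=⊥  new=[-1,3]  stable
  step 4. node 3  ⊔preds=[-3,3]  new=[0,2]  old=⊥  +wl: 2
  step 5. node 4  ⊔preds=⊥  new=⊥  stable
  step 6. node 5  ⊔preds=[-1,3]  new=[-1,3]  old=⊥  +wl: 
  step 7. node 0  ⊔preds=[-3,3]  new=[-3,3]  old=⊥  +wl: 1,4,5
  step 8. node 2  ⊔preds=[-3,3]  new=[-3,3]  old=[-1,3]  +wl: 3
  step 9. node 1  ⊔preds=[-3,3]  new=[-3,3]  stable
  step 10. node 4  ⊔preds=[-3,3]  new=[-3,3]  old=⊥  +wl: 0,1
  step 11. node 5  ⊔preds=[-3,3]  new=[-3,3]  old=[-1,3]  +wl: 
  step 12. node 3  ⊔preds=[-3,3]  new=[0,2]  stable
  step 13. node 0  ⊔preds=[-3,3]  new=[-3,3]  stable
  step 14. node 1  ⊔preds=[-3,3]  new=[-3,3]  stable

Least fixpoint reached:
  node 0: [-3,3]
  node 1: [-3,3]
  node 2: [-3,3]
  node 3: [0,2]
  node 4: [-3,3]
  node 5: [-3,3]

[-3,3]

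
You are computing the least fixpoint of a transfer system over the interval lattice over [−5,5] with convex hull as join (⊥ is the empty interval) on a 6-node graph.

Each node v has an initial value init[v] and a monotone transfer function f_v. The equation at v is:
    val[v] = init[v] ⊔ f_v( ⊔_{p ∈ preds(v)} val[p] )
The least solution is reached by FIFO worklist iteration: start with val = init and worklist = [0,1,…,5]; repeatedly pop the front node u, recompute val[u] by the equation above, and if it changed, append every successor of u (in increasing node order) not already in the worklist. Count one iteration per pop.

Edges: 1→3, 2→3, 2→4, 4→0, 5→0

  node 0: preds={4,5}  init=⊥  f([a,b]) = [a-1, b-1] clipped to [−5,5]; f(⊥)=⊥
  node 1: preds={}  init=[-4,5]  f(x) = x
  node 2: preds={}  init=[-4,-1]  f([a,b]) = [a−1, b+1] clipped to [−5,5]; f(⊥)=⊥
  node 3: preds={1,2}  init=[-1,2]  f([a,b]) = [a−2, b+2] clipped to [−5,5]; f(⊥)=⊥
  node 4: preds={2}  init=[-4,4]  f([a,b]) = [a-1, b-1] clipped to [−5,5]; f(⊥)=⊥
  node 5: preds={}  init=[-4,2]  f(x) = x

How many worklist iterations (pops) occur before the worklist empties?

Trace (7 dequeues):
  [1] u=0 | in [-4,4] | out [-5,3] | prev ⊥ | push {}
  [2] u=1 | in ⊥ | out [-4,5] | ==
  [3] u=2 | in ⊥ | out [-4,-1] | ==
  [4] u=3 | in [-4,5] | out [-5,5] | prev [-1,2] | push {}
  [5] u=4 | in [-4,-1] | out [-5,4] | prev [-4,4] | push {0}
  [6] u=5 | in ⊥ | out [-4,2] | ==
  [7] u=0 | in [-5,4] | out [-5,3] | ==

Converged values:
  [0] [-5,3]
  [1] [-4,5]
  [2] [-4,-1]
  [3] [-5,5]
  [4] [-5,4]
  [5] [-4,2]

7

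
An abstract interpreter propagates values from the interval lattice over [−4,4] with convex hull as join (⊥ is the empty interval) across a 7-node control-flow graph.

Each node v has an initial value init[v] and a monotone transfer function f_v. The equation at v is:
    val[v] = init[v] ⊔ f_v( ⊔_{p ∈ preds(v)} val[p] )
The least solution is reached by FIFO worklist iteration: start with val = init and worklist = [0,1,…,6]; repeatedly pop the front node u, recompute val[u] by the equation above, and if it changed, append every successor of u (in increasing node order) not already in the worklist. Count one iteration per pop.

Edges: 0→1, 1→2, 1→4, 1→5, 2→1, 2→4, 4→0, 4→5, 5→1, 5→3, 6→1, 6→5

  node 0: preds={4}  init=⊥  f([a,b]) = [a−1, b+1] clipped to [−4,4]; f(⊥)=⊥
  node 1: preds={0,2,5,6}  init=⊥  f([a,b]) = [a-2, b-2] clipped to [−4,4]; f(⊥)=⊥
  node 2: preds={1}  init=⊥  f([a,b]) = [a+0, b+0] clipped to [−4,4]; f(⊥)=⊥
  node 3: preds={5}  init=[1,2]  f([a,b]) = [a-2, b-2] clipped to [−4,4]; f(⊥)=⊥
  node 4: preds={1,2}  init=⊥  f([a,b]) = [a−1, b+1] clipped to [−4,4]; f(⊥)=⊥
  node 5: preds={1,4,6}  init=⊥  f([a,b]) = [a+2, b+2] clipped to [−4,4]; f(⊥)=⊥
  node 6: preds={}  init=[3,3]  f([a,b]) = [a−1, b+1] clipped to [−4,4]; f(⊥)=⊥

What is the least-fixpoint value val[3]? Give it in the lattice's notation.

[-4,2]

Worklist (26 pops):
  #1 pop 0: in=⊥ → ⊥ (no change)
  #2 pop 1: in=[3,3] → [1,1] (was ⊥); enqueue []
  #3 pop 2: in=[1,1] → [1,1] (was ⊥); enqueue [1]
  #4 pop 3: in=⊥ → [1,2] (no change)
  #5 pop 4: in=[1,1] → [0,2] (was ⊥); enqueue [0]
  #6 pop 5: in=[0,3] → [2,4] (was ⊥); enqueue [3]
  #7 pop 6: in=⊥ → [3,3] (no change)
  #8 pop 1: in=[1,4] → [-1,2] (was [1,1]); enqueue [2,4,5]
  #9 pop 0: in=[0,2] → [-1,3] (was ⊥); enqueue [1]
  #10 pop 3: in=[2,4] → [0,2] (was [1,2]); enqueue []
  #11 pop 2: in=[-1,2] → [-1,2] (was [1,1]); enqueue []
  #12 pop 4: in=[-1,2] → [-2,3] (was [0,2]); enqueue [0]
  #13 pop 5: in=[-2,3] → [0,4] (was [2,4]); enqueue [3]
  #14 pop 1: in=[-1,4] → [-3,2] (was [-1,2]); enqueue [2,4,5]
  #15 pop 0: in=[-2,3] → [-3,4] (was [-1,3]); enqueue [1]
  #16 pop 3: in=[0,4] → [-2,2] (was [0,2]); enqueue []
  #17 pop 2: in=[-3,2] → [-3,2] (was [-1,2]); enqueue []
  #18 pop 4: in=[-3,2] → [-4,3] (was [-2,3]); enqueue [0]
  #19 pop 5: in=[-4,3] → [-2,4] (was [0,4]); enqueue [3]
  #20 pop 1: in=[-3,4] → [-4,2] (was [-3,2]); enqueue [2,4,5]
  #21 pop 0: in=[-4,3] → [-4,4] (was [-3,4]); enqueue [1]
  #22 pop 3: in=[-2,4] → [-4,2] (was [-2,2]); enqueue []
  #23 pop 2: in=[-4,2] → [-4,2] (was [-3,2]); enqueue []
  #24 pop 4: in=[-4,2] → [-4,3] (no change)
  #25 pop 5: in=[-4,3] → [-2,4] (no change)
  #26 pop 1: in=[-4,4] → [-4,2] (no change)

Fixpoint:
  val[0] = [-4,4]
  val[1] = [-4,2]
  val[2] = [-4,2]
  val[3] = [-4,2]
  val[4] = [-4,3]
  val[5] = [-2,4]
  val[6] = [3,3]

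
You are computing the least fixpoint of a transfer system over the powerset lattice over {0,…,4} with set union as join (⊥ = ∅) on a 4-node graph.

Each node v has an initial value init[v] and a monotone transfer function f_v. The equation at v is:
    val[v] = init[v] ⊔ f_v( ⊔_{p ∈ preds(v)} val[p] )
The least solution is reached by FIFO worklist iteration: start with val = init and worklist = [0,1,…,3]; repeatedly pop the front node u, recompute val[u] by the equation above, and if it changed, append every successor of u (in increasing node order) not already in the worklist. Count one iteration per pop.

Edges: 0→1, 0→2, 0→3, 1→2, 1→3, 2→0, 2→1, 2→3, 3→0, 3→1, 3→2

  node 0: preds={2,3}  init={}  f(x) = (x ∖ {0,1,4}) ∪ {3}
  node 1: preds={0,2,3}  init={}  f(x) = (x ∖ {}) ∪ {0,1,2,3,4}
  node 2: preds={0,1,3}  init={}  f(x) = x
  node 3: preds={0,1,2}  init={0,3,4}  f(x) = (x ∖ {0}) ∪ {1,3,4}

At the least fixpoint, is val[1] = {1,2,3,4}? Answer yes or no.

Iteration log — 8 steps:
  step 1. node 0  ⊔preds={0,3,4}  new={3}  old={}  +wl: 
  step 2. node 1  ⊔preds={0,3,4}  new={0,1,2,3,4}  old={}  +wl: 
  step 3. node 2  ⊔preds={0,1,2,3,4}  new={0,1,2,3,4}  old={}  +wl: 0,1
  step 4. node 3  ⊔preds={0,1,2,3,4}  new={0,1,2,3,4}  old={0,3,4}  +wl: 2
  step 5. node 0  ⊔preds={0,1,2,3,4}  new={2,3}  old={3}  +wl: 3
  step 6. node 1  ⊔preds={0,1,2,3,4}  new={0,1,2,3,4}  stable
  step 7. node 2  ⊔preds={0,1,2,3,4}  new={0,1,2,3,4}  stable
  step 8. node 3  ⊔preds={0,1,2,3,4}  new={0,1,2,3,4}  stable

Least fixpoint reached:
  node 0: {2,3}
  node 1: {0,1,2,3,4}
  node 2: {0,1,2,3,4}
  node 3: {0,1,2,3,4}

no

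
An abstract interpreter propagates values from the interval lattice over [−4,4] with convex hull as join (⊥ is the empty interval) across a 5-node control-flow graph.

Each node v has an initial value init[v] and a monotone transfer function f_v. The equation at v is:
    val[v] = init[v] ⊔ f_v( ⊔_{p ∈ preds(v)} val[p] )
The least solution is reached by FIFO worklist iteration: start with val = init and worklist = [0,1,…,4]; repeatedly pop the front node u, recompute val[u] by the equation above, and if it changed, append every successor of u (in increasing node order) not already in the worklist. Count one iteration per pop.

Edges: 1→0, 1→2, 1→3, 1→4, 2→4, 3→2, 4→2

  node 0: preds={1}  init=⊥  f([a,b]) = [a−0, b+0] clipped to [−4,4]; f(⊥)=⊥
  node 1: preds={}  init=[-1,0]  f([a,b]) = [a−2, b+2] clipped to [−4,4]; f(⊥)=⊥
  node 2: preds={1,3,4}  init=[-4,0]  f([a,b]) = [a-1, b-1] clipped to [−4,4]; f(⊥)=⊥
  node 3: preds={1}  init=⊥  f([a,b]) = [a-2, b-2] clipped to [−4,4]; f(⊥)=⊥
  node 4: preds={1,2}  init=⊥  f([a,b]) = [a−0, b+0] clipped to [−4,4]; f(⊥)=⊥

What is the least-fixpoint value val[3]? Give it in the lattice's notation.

Trace (6 dequeues):
  [1] u=0 | in [-1,0] | out [-1,0] | prev ⊥ | push {}
  [2] u=1 | in ⊥ | out [-1,0] | ==
  [3] u=2 | in [-1,0] | out [-4,0] | ==
  [4] u=3 | in [-1,0] | out [-3,-2] | prev ⊥ | push {2}
  [5] u=4 | in [-4,0] | out [-4,0] | prev ⊥ | push {}
  [6] u=2 | in [-4,0] | out [-4,0] | ==

Converged values:
  [0] [-1,0]
  [1] [-1,0]
  [2] [-4,0]
  [3] [-3,-2]
  [4] [-4,0]

[-3,-2]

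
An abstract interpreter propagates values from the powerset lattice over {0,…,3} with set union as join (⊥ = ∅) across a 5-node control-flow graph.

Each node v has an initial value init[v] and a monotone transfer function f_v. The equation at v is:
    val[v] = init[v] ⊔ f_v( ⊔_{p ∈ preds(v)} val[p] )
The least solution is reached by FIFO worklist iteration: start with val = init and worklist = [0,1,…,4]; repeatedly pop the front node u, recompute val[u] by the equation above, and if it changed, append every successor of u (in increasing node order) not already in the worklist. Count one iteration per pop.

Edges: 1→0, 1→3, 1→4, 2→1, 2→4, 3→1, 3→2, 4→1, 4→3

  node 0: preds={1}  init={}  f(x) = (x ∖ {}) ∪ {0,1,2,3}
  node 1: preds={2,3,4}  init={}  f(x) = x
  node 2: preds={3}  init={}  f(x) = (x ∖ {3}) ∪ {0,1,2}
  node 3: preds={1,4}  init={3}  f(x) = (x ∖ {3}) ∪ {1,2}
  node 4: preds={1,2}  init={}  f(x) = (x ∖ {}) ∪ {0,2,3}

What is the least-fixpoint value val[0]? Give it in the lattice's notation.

Iteration log — 13 steps:
  step 1. node 0  ⊔preds={}  new={0,1,2,3}  old={}  +wl: 
  step 2. node 1  ⊔preds={3}  new={3}  old={}  +wl: 0
  step 3. node 2  ⊔preds={3}  new={0,1,2}  old={}  +wl: 1
  step 4. node 3  ⊔preds={3}  new={1,2,3}  old={3}  +wl: 2
  step 5. node 4  ⊔preds={0,1,2,3}  new={0,1,2,3}  old={}  +wl: 3
  step 6. node 0  ⊔preds={3}  new={0,1,2,3}  stable
  step 7. node 1  ⊔preds={0,1,2,3}  new={0,1,2,3}  old={3}  +wl: 0,4
  step 8. node 2  ⊔preds={1,2,3}  new={0,1,2}  stable
  step 9. node 3  ⊔preds={0,1,2,3}  new={0,1,2,3}  old={1,2,3}  +wl: 1,2
  step 10. node 0  ⊔preds={0,1,2,3}  new={0,1,2,3}  stable
  step 11. node 4  ⊔preds={0,1,2,3}  new={0,1,2,3}  stable
  step 12. node 1  ⊔preds={0,1,2,3}  new={0,1,2,3}  stable
  step 13. node 2  ⊔preds={0,1,2,3}  new={0,1,2}  stable

Least fixpoint reached:
  node 0: {0,1,2,3}
  node 1: {0,1,2,3}
  node 2: {0,1,2}
  node 3: {0,1,2,3}
  node 4: {0,1,2,3}

{0,1,2,3}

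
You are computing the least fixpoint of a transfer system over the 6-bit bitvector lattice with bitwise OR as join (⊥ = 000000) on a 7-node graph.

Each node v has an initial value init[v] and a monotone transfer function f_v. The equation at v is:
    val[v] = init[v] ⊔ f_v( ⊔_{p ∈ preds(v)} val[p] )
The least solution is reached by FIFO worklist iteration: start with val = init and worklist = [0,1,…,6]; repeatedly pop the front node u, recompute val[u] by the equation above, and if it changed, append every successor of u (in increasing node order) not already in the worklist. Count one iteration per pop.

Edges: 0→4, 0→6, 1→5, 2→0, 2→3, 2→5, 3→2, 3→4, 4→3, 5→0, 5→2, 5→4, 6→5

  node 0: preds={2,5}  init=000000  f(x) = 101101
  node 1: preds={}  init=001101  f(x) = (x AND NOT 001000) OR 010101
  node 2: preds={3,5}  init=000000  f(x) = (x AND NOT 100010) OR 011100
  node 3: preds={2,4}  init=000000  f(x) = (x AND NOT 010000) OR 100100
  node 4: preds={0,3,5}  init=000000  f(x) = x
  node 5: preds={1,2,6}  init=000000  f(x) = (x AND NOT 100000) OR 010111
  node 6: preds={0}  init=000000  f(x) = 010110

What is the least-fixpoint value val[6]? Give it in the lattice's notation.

010110

Worklist (17 pops):
  #1 pop 0: in=000000 → 101101 (was 000000); enqueue []
  #2 pop 1: in=000000 → 011101 (was 001101); enqueue []
  #3 pop 2: in=000000 → 011100 (was 000000); enqueue [0]
  #4 pop 3: in=011100 → 101100 (was 000000); enqueue [2]
  #5 pop 4: in=101101 → 101101 (was 000000); enqueue [3]
  #6 pop 5: in=011101 → 011111 (was 000000); enqueue [4]
  #7 pop 6: in=101101 → 010110 (was 000000); enqueue [5]
  #8 pop 0: in=011111 → 101101 (no change)
  #9 pop 2: in=111111 → 011101 (was 011100); enqueue [0]
  #10 pop 3: in=111101 → 101101 (was 101100); enqueue [2]
  #11 pop 4: in=111111 → 111111 (was 101101); enqueue [3]
  #12 pop 5: in=011111 → 011111 (no change)
  #13 pop 0: in=011111 → 101101 (no change)
  #14 pop 2: in=111111 → 011101 (no change)
  #15 pop 3: in=111111 → 101111 (was 101101); enqueue [2,4]
  #16 pop 2: in=111111 → 011101 (no change)
  #17 pop 4: in=111111 → 111111 (no change)

Fixpoint:
  val[0] = 101101
  val[1] = 011101
  val[2] = 011101
  val[3] = 101111
  val[4] = 111111
  val[5] = 011111
  val[6] = 010110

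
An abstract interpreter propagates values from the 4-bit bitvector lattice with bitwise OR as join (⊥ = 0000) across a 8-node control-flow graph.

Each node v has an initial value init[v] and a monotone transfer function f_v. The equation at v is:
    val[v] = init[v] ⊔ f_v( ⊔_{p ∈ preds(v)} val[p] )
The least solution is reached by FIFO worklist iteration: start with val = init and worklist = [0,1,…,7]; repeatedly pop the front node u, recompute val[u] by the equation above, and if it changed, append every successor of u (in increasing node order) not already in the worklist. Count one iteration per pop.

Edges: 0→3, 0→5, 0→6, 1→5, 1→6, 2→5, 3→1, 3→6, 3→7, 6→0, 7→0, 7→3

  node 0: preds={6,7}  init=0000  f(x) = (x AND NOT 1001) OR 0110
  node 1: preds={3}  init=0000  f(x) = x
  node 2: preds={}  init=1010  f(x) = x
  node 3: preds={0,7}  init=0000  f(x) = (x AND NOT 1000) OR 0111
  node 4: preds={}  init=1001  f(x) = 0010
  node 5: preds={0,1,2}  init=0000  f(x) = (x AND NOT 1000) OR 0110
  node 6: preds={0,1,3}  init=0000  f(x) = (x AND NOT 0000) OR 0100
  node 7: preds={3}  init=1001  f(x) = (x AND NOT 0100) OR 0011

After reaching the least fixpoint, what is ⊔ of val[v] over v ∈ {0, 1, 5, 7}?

Trace (13 dequeues):
  [1] u=0 | in 1001 | out 0110 | prev 0000 | push {}
  [2] u=1 | in 0000 | out 0000 | ==
  [3] u=2 | in 0000 | out 1010 | ==
  [4] u=3 | in 1111 | out 0111 | prev 0000 | push {1}
  [5] u=4 | in 0000 | out 1011 | prev 1001 | push {}
  [6] u=5 | in 1110 | out 0110 | prev 0000 | push {}
  [7] u=6 | in 0111 | out 0111 | prev 0000 | push {0}
  [8] u=7 | in 0111 | out 1011 | prev 1001 | push {3}
  [9] u=1 | in 0111 | out 0111 | prev 0000 | push {5,6}
  [10] u=0 | in 1111 | out 0110 | ==
  [11] u=3 | in 1111 | out 0111 | ==
  [12] u=5 | in 1111 | out 0111 | prev 0110 | push {}
  [13] u=6 | in 0111 | out 0111 | ==

Converged values:
  [0] 0110
  [1] 0111
  [2] 1010
  [3] 0111
  [4] 1011
  [5] 0111
  [6] 0111
  [7] 1011

1111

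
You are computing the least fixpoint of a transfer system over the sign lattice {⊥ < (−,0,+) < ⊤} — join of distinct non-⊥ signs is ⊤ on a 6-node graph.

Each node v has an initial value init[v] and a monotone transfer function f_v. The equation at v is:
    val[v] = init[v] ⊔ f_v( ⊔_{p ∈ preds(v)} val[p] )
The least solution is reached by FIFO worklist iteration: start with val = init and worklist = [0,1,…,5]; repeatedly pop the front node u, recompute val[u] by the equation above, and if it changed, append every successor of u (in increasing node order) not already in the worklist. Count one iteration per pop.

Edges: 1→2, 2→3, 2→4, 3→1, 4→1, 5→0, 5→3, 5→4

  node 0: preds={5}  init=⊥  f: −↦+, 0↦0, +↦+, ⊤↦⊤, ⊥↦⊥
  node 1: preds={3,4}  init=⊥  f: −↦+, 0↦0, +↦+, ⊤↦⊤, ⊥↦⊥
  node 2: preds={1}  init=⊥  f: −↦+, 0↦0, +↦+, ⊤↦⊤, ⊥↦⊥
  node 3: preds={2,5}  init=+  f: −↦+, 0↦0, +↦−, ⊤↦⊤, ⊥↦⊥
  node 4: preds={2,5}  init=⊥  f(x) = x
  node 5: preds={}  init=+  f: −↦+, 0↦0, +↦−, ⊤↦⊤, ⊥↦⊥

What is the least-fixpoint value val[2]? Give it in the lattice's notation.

Trace (11 dequeues):
  [1] u=0 | in + | out + | prev ⊥ | push {}
  [2] u=1 | in + | out + | prev ⊥ | push {}
  [3] u=2 | in + | out + | prev ⊥ | push {}
  [4] u=3 | in + | out ⊤ | prev + | push {1}
  [5] u=4 | in + | out + | prev ⊥ | push {}
  [6] u=5 | in ⊥ | out + | ==
  [7] u=1 | in ⊤ | out ⊤ | prev + | push {2}
  [8] u=2 | in ⊤ | out ⊤ | prev + | push {3,4}
  [9] u=3 | in ⊤ | out ⊤ | ==
  [10] u=4 | in ⊤ | out ⊤ | prev + | push {1}
  [11] u=1 | in ⊤ | out ⊤ | ==

Converged values:
  [0] +
  [1] ⊤
  [2] ⊤
  [3] ⊤
  [4] ⊤
  [5] +

⊤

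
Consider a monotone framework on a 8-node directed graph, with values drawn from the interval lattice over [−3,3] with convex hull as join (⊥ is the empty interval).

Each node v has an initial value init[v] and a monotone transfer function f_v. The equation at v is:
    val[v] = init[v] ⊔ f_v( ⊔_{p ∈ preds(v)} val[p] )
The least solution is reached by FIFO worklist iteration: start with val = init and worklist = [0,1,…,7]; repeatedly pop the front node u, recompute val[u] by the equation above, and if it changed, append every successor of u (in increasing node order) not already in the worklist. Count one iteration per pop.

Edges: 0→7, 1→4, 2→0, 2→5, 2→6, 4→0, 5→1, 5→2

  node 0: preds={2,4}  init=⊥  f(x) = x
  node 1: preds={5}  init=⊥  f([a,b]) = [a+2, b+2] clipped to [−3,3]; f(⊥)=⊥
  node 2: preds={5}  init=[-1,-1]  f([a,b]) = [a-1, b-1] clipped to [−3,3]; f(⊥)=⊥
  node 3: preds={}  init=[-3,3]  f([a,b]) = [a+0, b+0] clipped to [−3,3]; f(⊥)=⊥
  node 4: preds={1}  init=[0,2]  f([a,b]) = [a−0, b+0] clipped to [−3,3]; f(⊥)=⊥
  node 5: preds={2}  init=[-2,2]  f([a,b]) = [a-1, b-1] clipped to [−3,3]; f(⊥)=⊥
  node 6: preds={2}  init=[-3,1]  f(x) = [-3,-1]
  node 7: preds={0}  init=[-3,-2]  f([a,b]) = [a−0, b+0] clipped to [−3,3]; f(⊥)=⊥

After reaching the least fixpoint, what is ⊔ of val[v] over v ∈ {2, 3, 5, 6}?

[-3,3]

Worklist (14 pops):
  #1 pop 0: in=[-1,2] → [-1,2] (was ⊥); enqueue []
  #2 pop 1: in=[-2,2] → [0,3] (was ⊥); enqueue []
  #3 pop 2: in=[-2,2] → [-3,1] (was [-1,-1]); enqueue [0]
  #4 pop 3: in=⊥ → [-3,3] (no change)
  #5 pop 4: in=[0,3] → [0,3] (was [0,2]); enqueue []
  #6 pop 5: in=[-3,1] → [-3,2] (was [-2,2]); enqueue [1,2]
  #7 pop 6: in=[-3,1] → [-3,1] (no change)
  #8 pop 7: in=[-1,2] → [-3,2] (was [-3,-2]); enqueue []
  #9 pop 0: in=[-3,3] → [-3,3] (was [-1,2]); enqueue [7]
  #10 pop 1: in=[-3,2] → [-1,3] (was [0,3]); enqueue [4]
  #11 pop 2: in=[-3,2] → [-3,1] (no change)
  #12 pop 7: in=[-3,3] → [-3,3] (was [-3,2]); enqueue []
  #13 pop 4: in=[-1,3] → [-1,3] (was [0,3]); enqueue [0]
  #14 pop 0: in=[-3,3] → [-3,3] (no change)

Fixpoint:
  val[0] = [-3,3]
  val[1] = [-1,3]
  val[2] = [-3,1]
  val[3] = [-3,3]
  val[4] = [-1,3]
  val[5] = [-3,2]
  val[6] = [-3,1]
  val[7] = [-3,3]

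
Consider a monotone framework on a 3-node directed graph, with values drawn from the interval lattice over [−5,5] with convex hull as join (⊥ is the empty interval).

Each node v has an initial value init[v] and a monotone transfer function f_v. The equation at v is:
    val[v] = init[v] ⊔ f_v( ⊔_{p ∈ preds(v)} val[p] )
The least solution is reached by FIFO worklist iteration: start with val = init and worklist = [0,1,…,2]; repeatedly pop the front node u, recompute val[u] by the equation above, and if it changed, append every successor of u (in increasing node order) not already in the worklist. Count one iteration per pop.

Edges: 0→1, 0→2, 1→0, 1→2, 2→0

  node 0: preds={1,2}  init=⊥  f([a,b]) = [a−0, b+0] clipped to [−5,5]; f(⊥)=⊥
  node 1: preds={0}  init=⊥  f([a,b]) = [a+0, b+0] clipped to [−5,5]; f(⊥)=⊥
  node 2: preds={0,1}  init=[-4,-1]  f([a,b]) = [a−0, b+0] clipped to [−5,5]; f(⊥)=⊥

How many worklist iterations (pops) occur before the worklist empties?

4

Trace (4 dequeues):
  [1] u=0 | in [-4,-1] | out [-4,-1] | prev ⊥ | push {}
  [2] u=1 | in [-4,-1] | out [-4,-1] | prev ⊥ | push {0}
  [3] u=2 | in [-4,-1] | out [-4,-1] | ==
  [4] u=0 | in [-4,-1] | out [-4,-1] | ==

Converged values:
  [0] [-4,-1]
  [1] [-4,-1]
  [2] [-4,-1]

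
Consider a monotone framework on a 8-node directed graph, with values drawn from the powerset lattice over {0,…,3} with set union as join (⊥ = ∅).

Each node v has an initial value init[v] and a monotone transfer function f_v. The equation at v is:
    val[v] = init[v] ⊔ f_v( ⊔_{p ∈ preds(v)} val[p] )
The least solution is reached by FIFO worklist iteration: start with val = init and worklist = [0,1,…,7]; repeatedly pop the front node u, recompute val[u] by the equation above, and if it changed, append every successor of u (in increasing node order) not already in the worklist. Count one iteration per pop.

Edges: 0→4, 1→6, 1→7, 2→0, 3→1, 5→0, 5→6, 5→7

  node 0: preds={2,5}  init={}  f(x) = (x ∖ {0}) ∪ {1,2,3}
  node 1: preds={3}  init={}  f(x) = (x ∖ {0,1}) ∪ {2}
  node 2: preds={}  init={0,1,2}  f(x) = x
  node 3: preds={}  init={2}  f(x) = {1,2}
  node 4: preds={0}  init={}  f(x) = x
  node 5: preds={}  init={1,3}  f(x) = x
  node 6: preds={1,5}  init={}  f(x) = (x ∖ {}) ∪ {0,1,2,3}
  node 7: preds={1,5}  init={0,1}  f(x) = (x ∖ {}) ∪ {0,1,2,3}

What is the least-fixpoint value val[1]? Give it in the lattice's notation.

Trace (9 dequeues):
  [1] u=0 | in {0,1,2,3} | out {1,2,3} | prev {} | push {}
  [2] u=1 | in {2} | out {2} | prev {} | push {}
  [3] u=2 | in {} | out {0,1,2} | ==
  [4] u=3 | in {} | out {1,2} | prev {2} | push {1}
  [5] u=4 | in {1,2,3} | out {1,2,3} | prev {} | push {}
  [6] u=5 | in {} | out {1,3} | ==
  [7] u=6 | in {1,2,3} | out {0,1,2,3} | prev {} | push {}
  [8] u=7 | in {1,2,3} | out {0,1,2,3} | prev {0,1} | push {}
  [9] u=1 | in {1,2} | out {2} | ==

Converged values:
  [0] {1,2,3}
  [1] {2}
  [2] {0,1,2}
  [3] {1,2}
  [4] {1,2,3}
  [5] {1,3}
  [6] {0,1,2,3}
  [7] {0,1,2,3}

{2}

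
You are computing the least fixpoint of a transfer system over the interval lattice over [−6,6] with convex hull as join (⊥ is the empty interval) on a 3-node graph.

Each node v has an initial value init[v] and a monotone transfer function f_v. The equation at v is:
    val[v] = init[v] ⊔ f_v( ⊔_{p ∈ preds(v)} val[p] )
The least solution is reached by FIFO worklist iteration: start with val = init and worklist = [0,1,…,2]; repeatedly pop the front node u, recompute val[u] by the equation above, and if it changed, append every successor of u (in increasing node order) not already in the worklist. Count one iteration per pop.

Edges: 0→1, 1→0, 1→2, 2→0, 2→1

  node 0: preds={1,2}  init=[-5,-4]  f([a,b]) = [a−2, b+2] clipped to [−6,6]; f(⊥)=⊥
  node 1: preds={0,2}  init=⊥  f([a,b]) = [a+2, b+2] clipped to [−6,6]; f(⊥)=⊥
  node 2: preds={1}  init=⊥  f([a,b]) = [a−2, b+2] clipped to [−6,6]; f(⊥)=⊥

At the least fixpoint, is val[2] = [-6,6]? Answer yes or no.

Iteration log — 10 steps:
  step 1. node 0  ⊔preds=⊥  new=[-5,-4]  stable
  step 2. node 1  ⊔preds=[-5,-4]  new=[-3,-2]  old=⊥  +wl: 0
  step 3. node 2  ⊔preds=[-3,-2]  new=[-5,0]  old=⊥  +wl: 1
  step 4. node 0  ⊔preds=[-5,0]  new=[-6,2]  old=[-5,-4]  +wl: 
  step 5. node 1  ⊔preds=[-6,2]  new=[-4,4]  old=[-3,-2]  +wl: 0,2
  step 6. node 0  ⊔preds=[-5,4]  new=[-6,6]  old=[-6,2]  +wl: 1
  step 7. node 2  ⊔preds=[-4,4]  new=[-6,6]  old=[-5,0]  +wl: 0
  step 8. node 1  ⊔preds=[-6,6]  new=[-4,6]  old=[-4,4]  +wl: 2
  step 9. node 0  ⊔preds=[-6,6]  new=[-6,6]  stable
  step 10. node 2  ⊔preds=[-4,6]  new=[-6,6]  stable

Least fixpoint reached:
  node 0: [-6,6]
  node 1: [-4,6]
  node 2: [-6,6]

yes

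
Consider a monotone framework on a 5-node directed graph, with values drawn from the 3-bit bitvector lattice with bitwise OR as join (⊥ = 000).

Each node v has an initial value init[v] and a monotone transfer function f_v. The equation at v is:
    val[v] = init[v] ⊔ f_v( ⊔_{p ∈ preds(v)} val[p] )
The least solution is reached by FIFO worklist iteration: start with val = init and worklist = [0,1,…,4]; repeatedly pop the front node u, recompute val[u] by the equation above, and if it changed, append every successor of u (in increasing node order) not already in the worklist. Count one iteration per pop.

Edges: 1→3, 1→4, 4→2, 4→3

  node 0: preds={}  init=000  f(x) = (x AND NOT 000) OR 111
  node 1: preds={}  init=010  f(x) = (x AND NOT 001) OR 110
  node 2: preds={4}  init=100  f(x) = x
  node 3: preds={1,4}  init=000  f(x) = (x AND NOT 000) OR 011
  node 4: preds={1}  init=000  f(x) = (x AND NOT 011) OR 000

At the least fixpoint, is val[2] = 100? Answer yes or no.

Worklist (7 pops):
  #1 pop 0: in=000 → 111 (was 000); enqueue []
  #2 pop 1: in=000 → 110 (was 010); enqueue []
  #3 pop 2: in=000 → 100 (no change)
  #4 pop 3: in=110 → 111 (was 000); enqueue []
  #5 pop 4: in=110 → 100 (was 000); enqueue [2,3]
  #6 pop 2: in=100 → 100 (no change)
  #7 pop 3: in=110 → 111 (no change)

Fixpoint:
  val[0] = 111
  val[1] = 110
  val[2] = 100
  val[3] = 111
  val[4] = 100

yes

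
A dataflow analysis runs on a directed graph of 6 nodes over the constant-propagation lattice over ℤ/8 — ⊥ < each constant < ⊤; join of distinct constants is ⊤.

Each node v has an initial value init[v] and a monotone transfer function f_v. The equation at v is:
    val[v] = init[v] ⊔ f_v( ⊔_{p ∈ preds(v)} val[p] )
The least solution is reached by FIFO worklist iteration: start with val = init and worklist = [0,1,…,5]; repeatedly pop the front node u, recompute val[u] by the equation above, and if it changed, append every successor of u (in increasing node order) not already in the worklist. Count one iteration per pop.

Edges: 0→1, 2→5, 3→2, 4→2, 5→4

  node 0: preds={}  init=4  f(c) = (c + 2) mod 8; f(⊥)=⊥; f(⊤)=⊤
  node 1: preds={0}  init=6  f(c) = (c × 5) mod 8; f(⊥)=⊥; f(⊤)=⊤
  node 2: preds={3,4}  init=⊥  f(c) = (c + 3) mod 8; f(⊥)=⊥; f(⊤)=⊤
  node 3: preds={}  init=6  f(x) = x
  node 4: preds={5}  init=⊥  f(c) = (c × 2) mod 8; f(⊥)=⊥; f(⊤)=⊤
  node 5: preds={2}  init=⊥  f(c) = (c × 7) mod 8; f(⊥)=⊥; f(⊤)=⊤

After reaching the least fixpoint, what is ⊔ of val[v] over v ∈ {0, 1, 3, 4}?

Trace (8 dequeues):
  [1] u=0 | in ⊥ | out 4 | ==
  [2] u=1 | in 4 | out ⊤ | prev 6 | push {}
  [3] u=2 | in 6 | out 1 | prev ⊥ | push {}
  [4] u=3 | in ⊥ | out 6 | ==
  [5] u=4 | in ⊥ | out ⊥ | ==
  [6] u=5 | in 1 | out 7 | prev ⊥ | push {4}
  [7] u=4 | in 7 | out 6 | prev ⊥ | push {2}
  [8] u=2 | in 6 | out 1 | ==

Converged values:
  [0] 4
  [1] ⊤
  [2] 1
  [3] 6
  [4] 6
  [5] 7

⊤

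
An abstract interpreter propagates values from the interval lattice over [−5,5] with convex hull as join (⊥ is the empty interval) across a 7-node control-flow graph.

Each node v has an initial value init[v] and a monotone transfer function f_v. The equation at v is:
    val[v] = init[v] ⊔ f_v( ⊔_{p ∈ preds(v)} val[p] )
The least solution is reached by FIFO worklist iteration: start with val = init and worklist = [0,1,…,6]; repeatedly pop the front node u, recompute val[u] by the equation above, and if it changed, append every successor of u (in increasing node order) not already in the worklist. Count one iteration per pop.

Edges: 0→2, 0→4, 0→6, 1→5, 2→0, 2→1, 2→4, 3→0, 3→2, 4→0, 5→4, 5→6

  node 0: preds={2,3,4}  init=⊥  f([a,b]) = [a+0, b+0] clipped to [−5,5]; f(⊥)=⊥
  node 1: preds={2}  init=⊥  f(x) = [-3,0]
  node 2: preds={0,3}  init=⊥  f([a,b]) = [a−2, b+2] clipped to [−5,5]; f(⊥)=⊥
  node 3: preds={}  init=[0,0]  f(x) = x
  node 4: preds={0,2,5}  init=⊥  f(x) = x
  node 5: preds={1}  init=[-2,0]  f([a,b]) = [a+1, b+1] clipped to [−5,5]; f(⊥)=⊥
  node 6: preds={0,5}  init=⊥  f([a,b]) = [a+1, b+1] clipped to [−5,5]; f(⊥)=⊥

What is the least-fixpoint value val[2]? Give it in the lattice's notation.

[-5,5]

Trace (23 dequeues):
  [1] u=0 | in [0,0] | out [0,0] | prev ⊥ | push {}
  [2] u=1 | in ⊥ | out [-3,0] | prev ⊥ | push {}
  [3] u=2 | in [0,0] | out [-2,2] | prev ⊥ | push {0,1}
  [4] u=3 | in ⊥ | out [0,0] | ==
  [5] u=4 | in [-2,2] | out [-2,2] | prev ⊥ | push {}
  [6] u=5 | in [-3,0] | out [-2,1] | prev [-2,0] | push {4}
  [7] u=6 | in [-2,1] | out [-1,2] | prev ⊥ | push {}
  [8] u=0 | in [-2,2] | out [-2,2] | prev [0,0] | push {2,6}
  [9] u=1 | in [-2,2] | out [-3,0] | ==
  [10] u=4 | in [-2,2] | out [-2,2] | ==
  [11] u=2 | in [-2,2] | out [-4,4] | prev [-2,2] | push {0,1,4}
  [12] u=6 | in [-2,2] | out [-1,3] | prev [-1,2] | push {}
  [13] u=0 | in [-4,4] | out [-4,4] | prev [-2,2] | push {2,6}
  [14] u=1 | in [-4,4] | out [-3,0] | ==
  [15] u=4 | in [-4,4] | out [-4,4] | prev [-2,2] | push {0}
  [16] u=2 | in [-4,4] | out [-5,5] | prev [-4,4] | push {1,4}
  [17] u=6 | in [-4,4] | out [-3,5] | prev [-1,3] | push {}
  [18] u=0 | in [-5,5] | out [-5,5] | prev [-4,4] | push {2,6}
  [19] u=1 | in [-5,5] | out [-3,0] | ==
  [20] u=4 | in [-5,5] | out [-5,5] | prev [-4,4] | push {0}
  [21] u=2 | in [-5,5] | out [-5,5] | ==
  [22] u=6 | in [-5,5] | out [-4,5] | prev [-3,5] | push {}
  [23] u=0 | in [-5,5] | out [-5,5] | ==

Converged values:
  [0] [-5,5]
  [1] [-3,0]
  [2] [-5,5]
  [3] [0,0]
  [4] [-5,5]
  [5] [-2,1]
  [6] [-4,5]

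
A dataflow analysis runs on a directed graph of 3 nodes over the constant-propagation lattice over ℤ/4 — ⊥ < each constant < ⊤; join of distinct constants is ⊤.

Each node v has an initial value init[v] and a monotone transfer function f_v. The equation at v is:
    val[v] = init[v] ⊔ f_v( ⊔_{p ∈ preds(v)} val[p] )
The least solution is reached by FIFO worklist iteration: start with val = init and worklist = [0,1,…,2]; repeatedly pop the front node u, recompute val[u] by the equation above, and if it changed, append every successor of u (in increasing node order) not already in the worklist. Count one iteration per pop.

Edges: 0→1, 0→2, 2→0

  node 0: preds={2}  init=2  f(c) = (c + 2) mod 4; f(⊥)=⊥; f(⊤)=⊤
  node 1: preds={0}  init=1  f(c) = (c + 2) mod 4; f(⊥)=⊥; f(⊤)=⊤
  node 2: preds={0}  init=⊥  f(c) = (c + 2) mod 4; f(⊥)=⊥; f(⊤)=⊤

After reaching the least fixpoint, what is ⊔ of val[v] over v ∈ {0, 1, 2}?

Worklist (4 pops):
  #1 pop 0: in=⊥ → 2 (no change)
  #2 pop 1: in=2 → ⊤ (was 1); enqueue []
  #3 pop 2: in=2 → 0 (was ⊥); enqueue [0]
  #4 pop 0: in=0 → 2 (no change)

Fixpoint:
  val[0] = 2
  val[1] = ⊤
  val[2] = 0

⊤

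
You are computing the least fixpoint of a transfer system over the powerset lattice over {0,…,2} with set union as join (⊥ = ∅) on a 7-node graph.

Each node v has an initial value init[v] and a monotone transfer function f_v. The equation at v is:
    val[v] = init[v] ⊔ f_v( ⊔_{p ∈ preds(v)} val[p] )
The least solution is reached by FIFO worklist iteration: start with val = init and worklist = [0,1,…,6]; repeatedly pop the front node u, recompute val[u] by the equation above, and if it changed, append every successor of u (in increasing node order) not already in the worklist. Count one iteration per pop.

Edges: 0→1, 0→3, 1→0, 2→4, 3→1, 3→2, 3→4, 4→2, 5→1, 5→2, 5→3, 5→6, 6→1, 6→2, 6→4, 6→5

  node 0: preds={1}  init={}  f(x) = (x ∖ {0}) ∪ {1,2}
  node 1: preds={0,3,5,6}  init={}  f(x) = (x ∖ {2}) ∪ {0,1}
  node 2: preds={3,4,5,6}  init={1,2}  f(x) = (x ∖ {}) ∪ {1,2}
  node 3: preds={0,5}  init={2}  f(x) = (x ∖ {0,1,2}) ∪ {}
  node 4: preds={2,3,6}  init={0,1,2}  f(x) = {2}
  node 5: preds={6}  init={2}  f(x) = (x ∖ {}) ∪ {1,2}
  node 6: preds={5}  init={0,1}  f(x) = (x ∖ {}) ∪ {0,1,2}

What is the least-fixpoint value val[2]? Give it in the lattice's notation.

{0,1,2}

Worklist (13 pops):
  #1 pop 0: in={} → {1,2} (was {}); enqueue []
  #2 pop 1: in={0,1,2} → {0,1} (was {}); enqueue [0]
  #3 pop 2: in={0,1,2} → {0,1,2} (was {1,2}); enqueue []
  #4 pop 3: in={1,2} → {2} (no change)
  #5 pop 4: in={0,1,2} → {0,1,2} (no change)
  #6 pop 5: in={0,1} → {0,1,2} (was {2}); enqueue [1,2,3]
  #7 pop 6: in={0,1,2} → {0,1,2} (was {0,1}); enqueue [4,5]
  #8 pop 0: in={0,1} → {1,2} (no change)
  #9 pop 1: in={0,1,2} → {0,1} (no change)
  #10 pop 2: in={0,1,2} → {0,1,2} (no change)
  #11 pop 3: in={0,1,2} → {2} (no change)
  #12 pop 4: in={0,1,2} → {0,1,2} (no change)
  #13 pop 5: in={0,1,2} → {0,1,2} (no change)

Fixpoint:
  val[0] = {1,2}
  val[1] = {0,1}
  val[2] = {0,1,2}
  val[3] = {2}
  val[4] = {0,1,2}
  val[5] = {0,1,2}
  val[6] = {0,1,2}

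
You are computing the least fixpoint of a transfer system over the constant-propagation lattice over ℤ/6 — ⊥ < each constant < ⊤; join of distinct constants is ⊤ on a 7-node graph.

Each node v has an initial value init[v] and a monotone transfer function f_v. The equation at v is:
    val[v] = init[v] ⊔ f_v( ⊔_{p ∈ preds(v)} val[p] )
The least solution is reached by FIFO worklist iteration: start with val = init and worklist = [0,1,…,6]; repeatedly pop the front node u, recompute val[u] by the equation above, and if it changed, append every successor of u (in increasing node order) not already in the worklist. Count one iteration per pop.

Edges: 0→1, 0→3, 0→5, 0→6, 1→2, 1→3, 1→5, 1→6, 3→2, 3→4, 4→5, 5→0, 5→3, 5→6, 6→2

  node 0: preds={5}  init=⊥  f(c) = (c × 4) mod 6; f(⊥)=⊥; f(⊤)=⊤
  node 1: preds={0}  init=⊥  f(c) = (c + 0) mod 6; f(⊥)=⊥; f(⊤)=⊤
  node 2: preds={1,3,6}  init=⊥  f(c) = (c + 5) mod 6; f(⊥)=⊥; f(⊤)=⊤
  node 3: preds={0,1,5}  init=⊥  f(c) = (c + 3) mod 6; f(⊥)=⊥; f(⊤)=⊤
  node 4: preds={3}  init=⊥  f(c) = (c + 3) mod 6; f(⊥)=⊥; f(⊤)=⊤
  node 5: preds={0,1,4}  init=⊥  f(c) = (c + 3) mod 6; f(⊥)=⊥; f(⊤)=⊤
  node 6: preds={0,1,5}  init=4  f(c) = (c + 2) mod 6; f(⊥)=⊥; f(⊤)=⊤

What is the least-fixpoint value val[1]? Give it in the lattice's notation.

Worklist (7 pops):
  #1 pop 0: in=⊥ → ⊥ (no change)
  #2 pop 1: in=⊥ → ⊥ (no change)
  #3 pop 2: in=4 → 3 (was ⊥); enqueue []
  #4 pop 3: in=⊥ → ⊥ (no change)
  #5 pop 4: in=⊥ → ⊥ (no change)
  #6 pop 5: in=⊥ → ⊥ (no change)
  #7 pop 6: in=⊥ → 4 (no change)

Fixpoint:
  val[0] = ⊥
  val[1] = ⊥
  val[2] = 3
  val[3] = ⊥
  val[4] = ⊥
  val[5] = ⊥
  val[6] = 4

⊥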